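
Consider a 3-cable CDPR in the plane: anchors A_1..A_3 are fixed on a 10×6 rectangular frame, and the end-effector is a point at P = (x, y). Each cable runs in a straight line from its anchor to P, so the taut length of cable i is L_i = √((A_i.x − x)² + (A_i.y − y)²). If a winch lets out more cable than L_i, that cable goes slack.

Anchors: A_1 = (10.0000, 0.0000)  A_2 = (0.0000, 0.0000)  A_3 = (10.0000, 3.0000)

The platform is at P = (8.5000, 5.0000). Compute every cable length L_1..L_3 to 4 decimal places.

(5.2202, 9.8615, 2.5000)

L_1 = √((10.0000−8.5000)² + (0.0000−5.0000)²) = 5.2202
L_2 = √((0.0000−8.5000)² + (0.0000−5.0000)²) = 9.8615
L_3 = √((10.0000−8.5000)² + (3.0000−5.0000)²) = 2.5000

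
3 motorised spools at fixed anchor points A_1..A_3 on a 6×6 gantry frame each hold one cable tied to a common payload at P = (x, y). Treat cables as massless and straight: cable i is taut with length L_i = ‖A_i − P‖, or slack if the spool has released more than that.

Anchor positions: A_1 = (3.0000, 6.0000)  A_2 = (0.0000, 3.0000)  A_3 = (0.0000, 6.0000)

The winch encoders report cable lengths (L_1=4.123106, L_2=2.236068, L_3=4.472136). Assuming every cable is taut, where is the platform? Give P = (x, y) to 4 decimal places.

(2.0000, 2.0000)

expand ‖A_i−P‖²=L_i² and subtract eq 1 (q_i ≔ ‖A_i‖²−L_i²)
q_1 = 9.0000+36.0000−17.0000 = 28.0000
eq1−eq2 → [6.0000  6.0000]·P = 24.0000
eq1−eq3 → [6.0000  0.0000]·P = 12.0000
2×2 solve → P = (2.0000, 2.0000)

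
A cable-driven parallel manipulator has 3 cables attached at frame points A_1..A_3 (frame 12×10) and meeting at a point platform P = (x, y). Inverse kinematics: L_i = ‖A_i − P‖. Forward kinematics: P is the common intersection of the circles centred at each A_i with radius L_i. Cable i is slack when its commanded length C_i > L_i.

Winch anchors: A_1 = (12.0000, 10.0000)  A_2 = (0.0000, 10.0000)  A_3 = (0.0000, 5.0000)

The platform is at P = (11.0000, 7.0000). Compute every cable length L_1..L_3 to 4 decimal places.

(3.1623, 11.4018, 11.1803)

L_1 = √((12.0000−11.0000)² + (10.0000−7.0000)²) = 3.1623
L_2 = √((0.0000−11.0000)² + (10.0000−7.0000)²) = 11.4018
L_3 = √((0.0000−11.0000)² + (5.0000−7.0000)²) = 11.1803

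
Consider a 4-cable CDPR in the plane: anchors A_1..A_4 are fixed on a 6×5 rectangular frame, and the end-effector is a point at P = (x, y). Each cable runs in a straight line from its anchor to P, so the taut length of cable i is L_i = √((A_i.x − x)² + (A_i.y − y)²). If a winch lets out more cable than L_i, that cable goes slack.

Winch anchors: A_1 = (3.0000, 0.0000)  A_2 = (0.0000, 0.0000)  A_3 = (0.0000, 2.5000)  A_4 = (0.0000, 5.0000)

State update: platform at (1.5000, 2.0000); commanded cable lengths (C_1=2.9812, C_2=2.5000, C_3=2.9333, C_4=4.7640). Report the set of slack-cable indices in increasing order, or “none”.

i=1: geometric 2.5000 vs commanded 2.9812 ⇒ slack
i=2: geometric 2.5000 vs commanded 2.5000 ⇒ taut
i=3: geometric 1.5811 vs commanded 2.9333 ⇒ slack
i=4: geometric 3.3541 vs commanded 4.7640 ⇒ slack

1, 3, 4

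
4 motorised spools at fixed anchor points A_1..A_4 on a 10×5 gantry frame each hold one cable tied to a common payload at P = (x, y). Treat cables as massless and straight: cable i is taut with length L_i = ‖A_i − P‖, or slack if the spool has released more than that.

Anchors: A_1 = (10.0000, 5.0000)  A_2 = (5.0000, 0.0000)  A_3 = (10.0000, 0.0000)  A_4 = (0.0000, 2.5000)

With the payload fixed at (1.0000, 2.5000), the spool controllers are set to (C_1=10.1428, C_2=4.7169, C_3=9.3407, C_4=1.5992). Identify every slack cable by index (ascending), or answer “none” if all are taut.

cable 1: L_1 = ‖A_1−P‖ = 9.3408;  C_1 = 10.1428 → slack
cable 2: L_2 = ‖A_2−P‖ = 4.7170;  C_2 = 4.7169 → taut
cable 3: L_3 = ‖A_3−P‖ = 9.3408;  C_3 = 9.3407 → taut
cable 4: L_4 = ‖A_4−P‖ = 1.0000;  C_4 = 1.5992 → slack

1, 4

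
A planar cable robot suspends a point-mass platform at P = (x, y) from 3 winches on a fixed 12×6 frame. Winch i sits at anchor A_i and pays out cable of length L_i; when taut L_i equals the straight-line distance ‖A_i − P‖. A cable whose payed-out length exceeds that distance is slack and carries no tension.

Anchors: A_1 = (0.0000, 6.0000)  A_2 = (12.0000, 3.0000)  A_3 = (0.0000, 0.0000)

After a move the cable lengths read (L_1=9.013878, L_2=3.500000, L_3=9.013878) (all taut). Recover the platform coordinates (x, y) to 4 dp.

expand ‖A_i−P‖²=L_i² and subtract eq 1 (k_i ≔ ‖A_i‖²−L_i²)
k_1 = 0.0000+36.0000−81.2500 = -45.2500
eq1−eq2 → [-24.0000  6.0000]·P = -186.0000
eq1−eq3 → [0.0000  12.0000]·P = 36.0000
2×2 solve → P = (8.5000, 3.0000)

(8.5000, 3.0000)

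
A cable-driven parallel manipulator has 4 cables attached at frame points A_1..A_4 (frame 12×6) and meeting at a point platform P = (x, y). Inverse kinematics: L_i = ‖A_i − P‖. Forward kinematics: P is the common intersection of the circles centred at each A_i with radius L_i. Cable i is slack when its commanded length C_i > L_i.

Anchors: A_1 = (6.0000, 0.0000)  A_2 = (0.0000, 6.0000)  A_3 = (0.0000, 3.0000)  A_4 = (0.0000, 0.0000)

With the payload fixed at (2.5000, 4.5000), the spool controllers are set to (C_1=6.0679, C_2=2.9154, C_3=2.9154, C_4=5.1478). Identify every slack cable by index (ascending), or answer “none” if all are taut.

cable 1: √((3.5000)²+(-4.5000)²)=5.7009, C_1=6.0679: slack
cable 2: √((-2.5000)²+(1.5000)²)=2.9155, C_2=2.9154: taut
cable 3: √((-2.5000)²+(-1.5000)²)=2.9155, C_3=2.9154: taut
cable 4: √((-2.5000)²+(-4.5000)²)=5.1478, C_4=5.1478: taut

1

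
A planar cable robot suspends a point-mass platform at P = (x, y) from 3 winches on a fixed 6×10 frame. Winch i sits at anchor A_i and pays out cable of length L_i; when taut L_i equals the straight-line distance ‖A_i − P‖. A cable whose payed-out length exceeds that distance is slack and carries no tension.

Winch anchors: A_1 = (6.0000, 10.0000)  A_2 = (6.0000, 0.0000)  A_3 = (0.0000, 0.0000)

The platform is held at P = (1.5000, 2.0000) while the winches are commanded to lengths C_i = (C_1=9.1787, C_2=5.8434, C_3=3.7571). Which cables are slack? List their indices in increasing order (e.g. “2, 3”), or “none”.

2, 3

cable 1: √((4.5000)²+(8.0000)²)=9.1788, C_1=9.1787: taut
cable 2: √((4.5000)²+(-2.0000)²)=4.9244, C_2=5.8434: slack
cable 3: √((-1.5000)²+(-2.0000)²)=2.5000, C_3=3.7571: slack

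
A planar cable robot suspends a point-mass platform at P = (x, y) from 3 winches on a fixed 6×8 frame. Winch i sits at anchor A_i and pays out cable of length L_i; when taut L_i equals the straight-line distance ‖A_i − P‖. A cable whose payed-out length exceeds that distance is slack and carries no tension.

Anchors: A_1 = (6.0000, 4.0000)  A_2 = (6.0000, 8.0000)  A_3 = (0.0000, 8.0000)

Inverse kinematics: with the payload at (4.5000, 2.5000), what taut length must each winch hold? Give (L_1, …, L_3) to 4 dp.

(2.1213, 5.7009, 7.1063)

cable 1: Δx=1.5000, Δy=1.5000; L_1 = √(Δx²+Δy²) = 2.1213
cable 2: Δx=1.5000, Δy=5.5000; L_2 = √(Δx²+Δy²) = 5.7009
cable 3: Δx=-4.5000, Δy=5.5000; L_3 = √(Δx²+Δy²) = 7.1063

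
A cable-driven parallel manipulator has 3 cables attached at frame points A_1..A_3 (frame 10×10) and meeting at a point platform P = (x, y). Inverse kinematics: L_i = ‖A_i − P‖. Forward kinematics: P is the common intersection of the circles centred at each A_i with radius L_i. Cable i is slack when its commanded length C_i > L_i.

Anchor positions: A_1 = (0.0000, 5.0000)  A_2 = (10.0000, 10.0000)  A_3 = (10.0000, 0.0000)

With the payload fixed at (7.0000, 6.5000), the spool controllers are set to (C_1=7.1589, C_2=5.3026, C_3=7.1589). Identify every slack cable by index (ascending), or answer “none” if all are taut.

2

cable 1: L_1 = ‖A_1−P‖ = 7.1589;  C_1 = 7.1589 → taut
cable 2: L_2 = ‖A_2−P‖ = 4.6098;  C_2 = 5.3026 → slack
cable 3: L_3 = ‖A_3−P‖ = 7.1589;  C_3 = 7.1589 → taut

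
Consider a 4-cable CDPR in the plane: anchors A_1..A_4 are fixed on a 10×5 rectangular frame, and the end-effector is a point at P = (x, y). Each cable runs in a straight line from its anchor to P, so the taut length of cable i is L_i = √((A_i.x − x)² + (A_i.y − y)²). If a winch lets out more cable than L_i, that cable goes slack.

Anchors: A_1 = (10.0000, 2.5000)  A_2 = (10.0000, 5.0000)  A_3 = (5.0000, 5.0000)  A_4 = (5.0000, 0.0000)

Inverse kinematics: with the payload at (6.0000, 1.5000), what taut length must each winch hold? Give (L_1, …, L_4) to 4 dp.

(4.1231, 5.3151, 3.6401, 1.8028)

cable 1: Δx=4.0000, Δy=1.0000; L_1 = √(Δx²+Δy²) = 4.1231
cable 2: Δx=4.0000, Δy=3.5000; L_2 = √(Δx²+Δy²) = 5.3151
cable 3: Δx=-1.0000, Δy=3.5000; L_3 = √(Δx²+Δy²) = 3.6401
cable 4: Δx=-1.0000, Δy=-1.5000; L_4 = √(Δx²+Δy²) = 1.8028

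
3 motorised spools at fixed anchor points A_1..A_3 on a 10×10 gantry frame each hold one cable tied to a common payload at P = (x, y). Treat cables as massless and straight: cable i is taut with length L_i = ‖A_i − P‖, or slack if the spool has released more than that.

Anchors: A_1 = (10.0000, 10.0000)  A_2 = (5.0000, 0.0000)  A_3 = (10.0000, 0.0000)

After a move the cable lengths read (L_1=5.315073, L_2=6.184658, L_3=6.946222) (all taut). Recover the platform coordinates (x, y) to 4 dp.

each cable: (A_i−P)·(A_i−P) = L_i²; let c_i = ‖A_i‖²−L_i²
c_1 = 100.0000+100.0000−28.2500 = 171.7500
row 1: 10.0000x + 20.0000y = 185.0000  (c_2=-13.2500)
row 2: 0.0000x + 20.0000y = 120.0000  (c_3=51.7500)
Cramer on rows 1–2 → x = 6.5000, y = 6.0000

(6.5000, 6.0000)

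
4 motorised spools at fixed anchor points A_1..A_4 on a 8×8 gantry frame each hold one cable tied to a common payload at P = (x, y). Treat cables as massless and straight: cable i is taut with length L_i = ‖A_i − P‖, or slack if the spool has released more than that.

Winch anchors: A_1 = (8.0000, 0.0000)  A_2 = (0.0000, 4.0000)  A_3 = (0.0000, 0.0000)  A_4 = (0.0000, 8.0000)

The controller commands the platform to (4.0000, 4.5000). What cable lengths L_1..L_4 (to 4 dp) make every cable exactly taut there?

cable 1: Δx=4.0000, Δy=-4.5000; L_1 = √(Δx²+Δy²) = 6.0208
cable 2: Δx=-4.0000, Δy=-0.5000; L_2 = √(Δx²+Δy²) = 4.0311
cable 3: Δx=-4.0000, Δy=-4.5000; L_3 = √(Δx²+Δy²) = 6.0208
cable 4: Δx=-4.0000, Δy=3.5000; L_4 = √(Δx²+Δy²) = 5.3151

(6.0208, 4.0311, 6.0208, 5.3151)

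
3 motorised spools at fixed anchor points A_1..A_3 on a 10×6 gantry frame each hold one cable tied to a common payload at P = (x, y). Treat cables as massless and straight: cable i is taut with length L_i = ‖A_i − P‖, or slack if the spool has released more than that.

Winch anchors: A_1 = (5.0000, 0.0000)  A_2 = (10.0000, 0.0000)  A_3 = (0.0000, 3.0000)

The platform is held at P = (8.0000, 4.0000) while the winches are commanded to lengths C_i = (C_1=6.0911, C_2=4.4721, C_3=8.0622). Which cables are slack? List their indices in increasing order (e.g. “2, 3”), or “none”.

1

cable 1: √((-3.0000)²+(-4.0000)²)=5.0000, C_1=6.0911: slack
cable 2: √((2.0000)²+(-4.0000)²)=4.4721, C_2=4.4721: taut
cable 3: √((-8.0000)²+(-1.0000)²)=8.0623, C_3=8.0622: taut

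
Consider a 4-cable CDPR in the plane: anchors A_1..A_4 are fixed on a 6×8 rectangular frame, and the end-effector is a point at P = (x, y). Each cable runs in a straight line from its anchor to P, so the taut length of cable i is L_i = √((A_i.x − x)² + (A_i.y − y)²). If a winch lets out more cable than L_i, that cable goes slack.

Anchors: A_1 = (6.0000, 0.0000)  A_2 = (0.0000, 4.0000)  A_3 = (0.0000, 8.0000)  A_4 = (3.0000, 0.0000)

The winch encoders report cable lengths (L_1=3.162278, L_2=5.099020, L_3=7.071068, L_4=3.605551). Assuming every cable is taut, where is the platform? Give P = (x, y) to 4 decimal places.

expand ‖A_i−P‖²=L_i² and subtract eq 1 (c_i ≔ ‖A_i‖²−L_i²)
c_1 = 36.0000+0.0000−10.0000 = 26.0000
eq1−eq2 → [12.0000  -8.0000]·P = 36.0000
eq1−eq3 → [12.0000  -16.0000]·P = 12.0000
eq1−eq4 → [6.0000  0.0000]·P = 30.0000
2×2 solve → P = (5.0000, 3.0000)
check cable 4: ‖A_4−P‖² = 13.0000 ≈ L_4² = 13.0000 ✓

(5.0000, 3.0000)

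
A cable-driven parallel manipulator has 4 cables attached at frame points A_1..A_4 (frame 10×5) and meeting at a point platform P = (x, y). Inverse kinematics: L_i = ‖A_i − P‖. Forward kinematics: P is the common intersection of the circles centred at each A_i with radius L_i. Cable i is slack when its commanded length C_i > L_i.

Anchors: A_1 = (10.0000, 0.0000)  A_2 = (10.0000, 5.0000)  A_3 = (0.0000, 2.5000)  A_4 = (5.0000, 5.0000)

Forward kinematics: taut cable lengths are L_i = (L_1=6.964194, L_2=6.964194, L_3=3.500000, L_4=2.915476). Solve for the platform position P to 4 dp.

(3.5000, 2.5000)

circle eqns → linear via eq_j − eq_1; set q_j = A_j·A_j − L_j²
q_1 = 100.0000+0.0000−48.5000 = 51.5000
0.0000·x − 10.0000·y = q_1−q_2 = -25.0000
20.0000·x − 5.0000·y = q_1−q_3 = 57.5000
10.0000·x − 10.0000·y = q_1−q_4 = 10.0000
solve first two rows → x=3.5000, y=2.5000
check cable 4: ‖A_4−P‖² = 8.5000 ≈ L_4² = 8.5000 ✓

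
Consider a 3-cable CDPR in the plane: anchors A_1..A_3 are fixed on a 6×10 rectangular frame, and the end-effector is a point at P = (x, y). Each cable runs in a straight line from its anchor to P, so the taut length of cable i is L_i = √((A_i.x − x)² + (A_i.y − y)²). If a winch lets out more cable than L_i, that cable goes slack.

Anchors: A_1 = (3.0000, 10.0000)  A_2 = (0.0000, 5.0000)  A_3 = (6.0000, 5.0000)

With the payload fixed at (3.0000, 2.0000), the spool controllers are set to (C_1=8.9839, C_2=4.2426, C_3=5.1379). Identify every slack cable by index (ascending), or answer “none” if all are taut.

cable 1: L_1 = ‖A_1−P‖ = 8.0000;  C_1 = 8.9839 → slack
cable 2: L_2 = ‖A_2−P‖ = 4.2426;  C_2 = 4.2426 → taut
cable 3: L_3 = ‖A_3−P‖ = 4.2426;  C_3 = 5.1379 → slack

1, 3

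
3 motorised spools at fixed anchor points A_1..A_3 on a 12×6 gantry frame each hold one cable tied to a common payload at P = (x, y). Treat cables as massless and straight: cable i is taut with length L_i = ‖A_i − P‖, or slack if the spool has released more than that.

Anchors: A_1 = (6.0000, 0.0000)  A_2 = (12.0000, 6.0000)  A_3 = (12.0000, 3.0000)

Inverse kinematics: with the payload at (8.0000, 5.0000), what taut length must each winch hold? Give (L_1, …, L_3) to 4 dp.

(5.3852, 4.1231, 4.4721)

L_1 = √((6.0000−8.0000)² + (0.0000−5.0000)²) = 5.3852
L_2 = √((12.0000−8.0000)² + (6.0000−5.0000)²) = 4.1231
L_3 = √((12.0000−8.0000)² + (3.0000−5.0000)²) = 4.4721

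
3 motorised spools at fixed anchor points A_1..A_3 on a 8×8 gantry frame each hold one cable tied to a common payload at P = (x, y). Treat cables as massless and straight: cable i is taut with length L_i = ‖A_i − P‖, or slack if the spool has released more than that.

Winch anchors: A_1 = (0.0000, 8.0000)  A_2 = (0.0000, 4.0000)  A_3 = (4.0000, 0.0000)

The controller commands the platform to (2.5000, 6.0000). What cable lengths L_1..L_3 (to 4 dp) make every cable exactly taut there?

L_1: Δ = A_1−P = (-2.5000, 2.0000) → ‖Δ‖ = √10.2500 = 3.2016
L_2: Δ = A_2−P = (-2.5000, -2.0000) → ‖Δ‖ = √10.2500 = 3.2016
L_3: Δ = A_3−P = (1.5000, -6.0000) → ‖Δ‖ = √38.2500 = 6.1847

(3.2016, 3.2016, 6.1847)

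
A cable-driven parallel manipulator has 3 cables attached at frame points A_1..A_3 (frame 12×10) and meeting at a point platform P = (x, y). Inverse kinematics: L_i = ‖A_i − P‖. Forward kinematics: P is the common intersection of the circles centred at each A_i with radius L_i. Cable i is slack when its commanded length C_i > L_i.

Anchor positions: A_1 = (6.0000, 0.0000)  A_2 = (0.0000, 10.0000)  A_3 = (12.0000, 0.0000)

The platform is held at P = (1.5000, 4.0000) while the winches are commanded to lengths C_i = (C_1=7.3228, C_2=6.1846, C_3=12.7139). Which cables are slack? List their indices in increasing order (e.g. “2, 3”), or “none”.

cable 1: L_1 = ‖A_1−P‖ = 6.0208;  C_1 = 7.3228 → slack
cable 2: L_2 = ‖A_2−P‖ = 6.1847;  C_2 = 6.1846 → taut
cable 3: L_3 = ‖A_3−P‖ = 11.2361;  C_3 = 12.7139 → slack

1, 3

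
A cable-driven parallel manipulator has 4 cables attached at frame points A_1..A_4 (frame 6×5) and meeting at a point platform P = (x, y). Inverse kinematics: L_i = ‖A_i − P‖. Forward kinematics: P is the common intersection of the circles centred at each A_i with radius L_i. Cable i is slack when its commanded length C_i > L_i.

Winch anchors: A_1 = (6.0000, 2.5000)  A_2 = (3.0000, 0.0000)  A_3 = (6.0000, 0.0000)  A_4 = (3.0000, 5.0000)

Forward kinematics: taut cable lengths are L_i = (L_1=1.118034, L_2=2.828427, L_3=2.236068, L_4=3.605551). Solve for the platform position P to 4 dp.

(5.0000, 2.0000)

each cable: (A_i−P)·(A_i−P) = L_i²; let k_i = ‖A_i‖²−L_i²
k_1 = 36.0000+6.2500−1.2500 = 41.0000
row 1: 6.0000x + 5.0000y = 40.0000  (k_2=1.0000)
row 2: 0.0000x + 5.0000y = 10.0000  (k_3=31.0000)
row 3: 6.0000x − 5.0000y = 20.0000  (k_4=21.0000)
Cramer on rows 1–2 → x = 5.0000, y = 2.0000
check cable 4: ‖A_4−P‖² = 13.0000 ≈ L_4² = 13.0000 ✓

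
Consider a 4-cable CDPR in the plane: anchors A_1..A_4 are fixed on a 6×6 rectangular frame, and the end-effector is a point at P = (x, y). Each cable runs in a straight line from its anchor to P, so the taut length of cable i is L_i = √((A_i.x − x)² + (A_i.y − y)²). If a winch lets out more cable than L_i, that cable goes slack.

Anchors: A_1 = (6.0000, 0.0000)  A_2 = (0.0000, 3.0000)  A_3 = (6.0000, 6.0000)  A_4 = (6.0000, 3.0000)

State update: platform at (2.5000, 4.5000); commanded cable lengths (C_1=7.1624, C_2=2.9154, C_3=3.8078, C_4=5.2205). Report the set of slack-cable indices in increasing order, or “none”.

1, 4

i=1: geometric 5.7009 vs commanded 7.1624 ⇒ slack
i=2: geometric 2.9155 vs commanded 2.9154 ⇒ taut
i=3: geometric 3.8079 vs commanded 3.8078 ⇒ taut
i=4: geometric 3.8079 vs commanded 5.2205 ⇒ slack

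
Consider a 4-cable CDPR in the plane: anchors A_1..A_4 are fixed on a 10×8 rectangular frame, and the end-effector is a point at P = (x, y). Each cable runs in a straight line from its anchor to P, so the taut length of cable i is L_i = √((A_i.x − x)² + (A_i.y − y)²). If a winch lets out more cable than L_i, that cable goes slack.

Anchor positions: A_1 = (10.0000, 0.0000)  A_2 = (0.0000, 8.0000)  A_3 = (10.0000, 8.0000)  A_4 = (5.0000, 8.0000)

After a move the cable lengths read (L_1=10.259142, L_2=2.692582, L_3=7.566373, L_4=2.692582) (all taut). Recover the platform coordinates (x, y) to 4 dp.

(2.5000, 7.0000)

circle eqns → linear via eq_j − eq_1; set c_j = A_j·A_j − L_j²
c_1 = 100.0000+0.0000−105.2500 = -5.2500
20.0000·x − 16.0000·y = c_1−c_2 = -62.0000
0.0000·x − 16.0000·y = c_1−c_3 = -112.0000
10.0000·x − 16.0000·y = c_1−c_4 = -87.0000
solve first two rows → x=2.5000, y=7.0000
check cable 4: ‖A_4−P‖² = 7.2500 ≈ L_4² = 7.2500 ✓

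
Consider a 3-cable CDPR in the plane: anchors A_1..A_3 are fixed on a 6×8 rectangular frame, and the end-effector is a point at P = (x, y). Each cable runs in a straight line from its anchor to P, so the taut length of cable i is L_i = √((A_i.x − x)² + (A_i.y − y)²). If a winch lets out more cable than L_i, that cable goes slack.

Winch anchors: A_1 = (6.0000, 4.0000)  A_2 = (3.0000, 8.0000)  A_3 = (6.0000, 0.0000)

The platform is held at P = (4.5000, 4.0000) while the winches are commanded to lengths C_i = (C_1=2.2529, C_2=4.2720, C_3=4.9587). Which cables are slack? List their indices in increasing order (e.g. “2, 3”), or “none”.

cable 1: √((1.5000)²+(0.0000)²)=1.5000, C_1=2.2529: slack
cable 2: √((-1.5000)²+(4.0000)²)=4.2720, C_2=4.2720: taut
cable 3: √((1.5000)²+(-4.0000)²)=4.2720, C_3=4.9587: slack

1, 3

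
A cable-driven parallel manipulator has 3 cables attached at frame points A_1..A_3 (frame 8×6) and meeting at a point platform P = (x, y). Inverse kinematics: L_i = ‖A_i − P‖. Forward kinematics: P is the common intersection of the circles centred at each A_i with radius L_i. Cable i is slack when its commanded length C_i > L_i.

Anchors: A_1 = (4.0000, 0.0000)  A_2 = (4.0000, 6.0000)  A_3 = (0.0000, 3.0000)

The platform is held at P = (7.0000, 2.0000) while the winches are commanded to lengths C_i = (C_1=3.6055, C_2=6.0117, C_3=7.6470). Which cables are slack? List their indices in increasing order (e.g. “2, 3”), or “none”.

i=1: geometric 3.6056 vs commanded 3.6055 ⇒ taut
i=2: geometric 5.0000 vs commanded 6.0117 ⇒ slack
i=3: geometric 7.0711 vs commanded 7.6470 ⇒ slack

2, 3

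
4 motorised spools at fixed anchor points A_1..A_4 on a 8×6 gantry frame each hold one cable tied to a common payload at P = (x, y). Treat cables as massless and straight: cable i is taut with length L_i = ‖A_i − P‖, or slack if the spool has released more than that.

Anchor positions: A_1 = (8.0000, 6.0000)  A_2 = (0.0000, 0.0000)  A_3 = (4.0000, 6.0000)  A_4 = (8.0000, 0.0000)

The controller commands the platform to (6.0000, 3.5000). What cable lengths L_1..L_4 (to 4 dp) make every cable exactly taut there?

(3.2016, 6.9462, 3.2016, 4.0311)

L_1: Δ = A_1−P = (2.0000, 2.5000) → ‖Δ‖ = √10.2500 = 3.2016
L_2: Δ = A_2−P = (-6.0000, -3.5000) → ‖Δ‖ = √48.2500 = 6.9462
L_3: Δ = A_3−P = (-2.0000, 2.5000) → ‖Δ‖ = √10.2500 = 3.2016
L_4: Δ = A_4−P = (2.0000, -3.5000) → ‖Δ‖ = √16.2500 = 4.0311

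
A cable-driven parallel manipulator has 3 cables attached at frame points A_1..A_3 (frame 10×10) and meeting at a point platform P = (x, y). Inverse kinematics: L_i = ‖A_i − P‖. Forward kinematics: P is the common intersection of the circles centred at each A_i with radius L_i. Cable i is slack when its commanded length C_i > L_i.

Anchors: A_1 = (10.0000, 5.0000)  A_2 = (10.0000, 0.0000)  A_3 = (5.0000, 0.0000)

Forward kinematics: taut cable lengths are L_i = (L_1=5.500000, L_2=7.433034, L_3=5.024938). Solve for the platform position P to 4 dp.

(4.5000, 5.0000)

each cable: (A_i−P)·(A_i−P) = L_i²; let c_i = ‖A_i‖²−L_i²
c_1 = 100.0000+25.0000−30.2500 = 94.7500
row 1: 0.0000x + 10.0000y = 50.0000  (c_2=44.7500)
row 2: 10.0000x + 10.0000y = 95.0000  (c_3=-0.2500)
Cramer on rows 1–2 → x = 4.5000, y = 5.0000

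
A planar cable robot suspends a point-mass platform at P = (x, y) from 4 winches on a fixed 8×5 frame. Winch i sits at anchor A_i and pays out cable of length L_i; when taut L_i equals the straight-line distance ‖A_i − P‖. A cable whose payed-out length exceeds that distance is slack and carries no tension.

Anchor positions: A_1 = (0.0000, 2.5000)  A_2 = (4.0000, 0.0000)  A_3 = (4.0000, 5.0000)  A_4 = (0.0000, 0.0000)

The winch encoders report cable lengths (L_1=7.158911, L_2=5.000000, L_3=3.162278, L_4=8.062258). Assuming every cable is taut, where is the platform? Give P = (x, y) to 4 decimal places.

expand ‖A_i−P‖²=L_i² and subtract eq 1 (k_i ≔ ‖A_i‖²−L_i²)
k_1 = 0.0000+6.2500−51.2500 = -45.0000
eq1−eq2 → [-8.0000  5.0000]·P = -36.0000
eq1−eq3 → [-8.0000  -5.0000]·P = -76.0000
eq1−eq4 → [0.0000  5.0000]·P = 20.0000
2×2 solve → P = (7.0000, 4.0000)
check cable 4: ‖A_4−P‖² = 65.0000 ≈ L_4² = 65.0000 ✓

(7.0000, 4.0000)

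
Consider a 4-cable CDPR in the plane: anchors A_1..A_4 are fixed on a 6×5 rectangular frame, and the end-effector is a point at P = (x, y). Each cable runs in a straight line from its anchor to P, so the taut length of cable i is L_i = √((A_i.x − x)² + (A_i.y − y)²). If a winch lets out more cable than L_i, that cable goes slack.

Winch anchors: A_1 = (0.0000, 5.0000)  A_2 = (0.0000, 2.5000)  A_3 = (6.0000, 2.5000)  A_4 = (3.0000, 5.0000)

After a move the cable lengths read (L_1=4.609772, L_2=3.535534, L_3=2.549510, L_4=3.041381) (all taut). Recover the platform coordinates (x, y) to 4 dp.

(3.5000, 2.0000)

circle eqns → linear via eq_j − eq_1; set q_j = A_j·A_j − L_j²
q_1 = 0.0000+25.0000−21.2500 = 3.7500
0.0000·x + 5.0000·y = q_1−q_2 = 10.0000
-12.0000·x + 5.0000·y = q_1−q_3 = -32.0000
-6.0000·x + 0.0000·y = q_1−q_4 = -21.0000
solve first two rows → x=3.5000, y=2.0000
check cable 4: ‖A_4−P‖² = 9.2500 ≈ L_4² = 9.2500 ✓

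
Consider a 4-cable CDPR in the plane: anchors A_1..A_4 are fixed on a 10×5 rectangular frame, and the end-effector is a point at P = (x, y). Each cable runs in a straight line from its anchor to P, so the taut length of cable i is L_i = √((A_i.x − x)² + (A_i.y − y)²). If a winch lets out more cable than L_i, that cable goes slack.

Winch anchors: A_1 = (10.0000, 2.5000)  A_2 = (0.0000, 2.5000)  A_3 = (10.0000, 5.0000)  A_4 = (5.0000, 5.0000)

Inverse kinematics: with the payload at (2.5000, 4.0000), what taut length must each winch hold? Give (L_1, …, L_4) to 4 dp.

(7.6485, 2.9155, 7.5664, 2.6926)

cable 1: Δx=7.5000, Δy=-1.5000; L_1 = √(Δx²+Δy²) = 7.6485
cable 2: Δx=-2.5000, Δy=-1.5000; L_2 = √(Δx²+Δy²) = 2.9155
cable 3: Δx=7.5000, Δy=1.0000; L_3 = √(Δx²+Δy²) = 7.5664
cable 4: Δx=2.5000, Δy=1.0000; L_4 = √(Δx²+Δy²) = 2.6926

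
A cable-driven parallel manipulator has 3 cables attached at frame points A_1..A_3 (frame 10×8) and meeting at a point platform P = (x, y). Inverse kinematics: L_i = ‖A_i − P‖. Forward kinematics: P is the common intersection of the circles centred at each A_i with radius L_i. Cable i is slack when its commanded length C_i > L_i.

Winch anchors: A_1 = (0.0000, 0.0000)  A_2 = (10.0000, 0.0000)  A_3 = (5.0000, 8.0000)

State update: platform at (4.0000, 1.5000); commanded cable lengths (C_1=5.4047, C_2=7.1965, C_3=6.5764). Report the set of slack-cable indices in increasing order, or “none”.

1, 2

cable 1: L_1 = ‖A_1−P‖ = 4.2720;  C_1 = 5.4047 → slack
cable 2: L_2 = ‖A_2−P‖ = 6.1847;  C_2 = 7.1965 → slack
cable 3: L_3 = ‖A_3−P‖ = 6.5765;  C_3 = 6.5764 → taut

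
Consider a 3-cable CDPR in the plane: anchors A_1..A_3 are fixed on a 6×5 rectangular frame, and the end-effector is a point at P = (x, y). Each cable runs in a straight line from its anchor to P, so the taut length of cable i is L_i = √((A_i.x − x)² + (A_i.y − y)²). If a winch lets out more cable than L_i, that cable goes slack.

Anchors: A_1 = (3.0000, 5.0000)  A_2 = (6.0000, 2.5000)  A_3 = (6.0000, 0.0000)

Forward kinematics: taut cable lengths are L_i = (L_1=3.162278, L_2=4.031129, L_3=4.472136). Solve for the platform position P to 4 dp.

expand ‖A_i−P‖²=L_i² and subtract eq 1 (k_i ≔ ‖A_i‖²−L_i²)
k_1 = 9.0000+25.0000−10.0000 = 24.0000
eq1−eq2 → [-6.0000  5.0000]·P = -2.0000
eq1−eq3 → [-6.0000  10.0000]·P = 8.0000
2×2 solve → P = (2.0000, 2.0000)

(2.0000, 2.0000)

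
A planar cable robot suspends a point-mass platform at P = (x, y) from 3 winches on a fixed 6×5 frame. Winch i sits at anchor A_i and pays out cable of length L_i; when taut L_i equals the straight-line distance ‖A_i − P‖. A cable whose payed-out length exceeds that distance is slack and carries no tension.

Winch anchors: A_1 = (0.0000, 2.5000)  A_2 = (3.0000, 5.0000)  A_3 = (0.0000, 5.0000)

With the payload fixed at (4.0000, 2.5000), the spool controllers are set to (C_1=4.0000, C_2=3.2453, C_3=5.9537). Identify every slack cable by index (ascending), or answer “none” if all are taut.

2, 3

i=1: geometric 4.0000 vs commanded 4.0000 ⇒ taut
i=2: geometric 2.6926 vs commanded 3.2453 ⇒ slack
i=3: geometric 4.7170 vs commanded 5.9537 ⇒ slack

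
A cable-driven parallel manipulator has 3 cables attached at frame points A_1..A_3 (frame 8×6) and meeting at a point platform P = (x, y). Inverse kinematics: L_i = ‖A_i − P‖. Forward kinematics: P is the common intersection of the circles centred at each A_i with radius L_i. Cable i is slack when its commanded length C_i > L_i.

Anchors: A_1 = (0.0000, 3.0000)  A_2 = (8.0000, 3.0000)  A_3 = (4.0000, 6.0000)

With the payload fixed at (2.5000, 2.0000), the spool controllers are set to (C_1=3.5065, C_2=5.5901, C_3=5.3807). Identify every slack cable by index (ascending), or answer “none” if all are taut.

1, 3

cable 1: L_1 = ‖A_1−P‖ = 2.6926;  C_1 = 3.5065 → slack
cable 2: L_2 = ‖A_2−P‖ = 5.5902;  C_2 = 5.5901 → taut
cable 3: L_3 = ‖A_3−P‖ = 4.2720;  C_3 = 5.3807 → slack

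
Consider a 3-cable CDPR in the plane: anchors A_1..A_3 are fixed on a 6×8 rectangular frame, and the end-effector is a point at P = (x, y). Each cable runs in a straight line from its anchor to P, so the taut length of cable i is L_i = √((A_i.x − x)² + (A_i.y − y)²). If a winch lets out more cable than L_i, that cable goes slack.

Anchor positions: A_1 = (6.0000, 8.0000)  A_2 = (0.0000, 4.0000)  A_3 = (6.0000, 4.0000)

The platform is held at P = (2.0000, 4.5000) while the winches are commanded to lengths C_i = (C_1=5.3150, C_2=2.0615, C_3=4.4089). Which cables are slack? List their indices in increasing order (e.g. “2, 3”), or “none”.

i=1: geometric 5.3151 vs commanded 5.3150 ⇒ taut
i=2: geometric 2.0616 vs commanded 2.0615 ⇒ taut
i=3: geometric 4.0311 vs commanded 4.4089 ⇒ slack

3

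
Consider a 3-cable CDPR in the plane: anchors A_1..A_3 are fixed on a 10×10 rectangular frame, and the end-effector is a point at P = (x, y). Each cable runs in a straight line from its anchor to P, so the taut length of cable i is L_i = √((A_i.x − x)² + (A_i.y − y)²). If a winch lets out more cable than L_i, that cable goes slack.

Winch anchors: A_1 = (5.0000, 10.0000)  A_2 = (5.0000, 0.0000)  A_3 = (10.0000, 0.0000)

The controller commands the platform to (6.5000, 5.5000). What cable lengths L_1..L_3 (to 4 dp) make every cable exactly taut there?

(4.7434, 5.7009, 6.5192)

L_1: Δ = A_1−P = (-1.5000, 4.5000) → ‖Δ‖ = √22.5000 = 4.7434
L_2: Δ = A_2−P = (-1.5000, -5.5000) → ‖Δ‖ = √32.5000 = 5.7009
L_3: Δ = A_3−P = (3.5000, -5.5000) → ‖Δ‖ = √42.5000 = 6.5192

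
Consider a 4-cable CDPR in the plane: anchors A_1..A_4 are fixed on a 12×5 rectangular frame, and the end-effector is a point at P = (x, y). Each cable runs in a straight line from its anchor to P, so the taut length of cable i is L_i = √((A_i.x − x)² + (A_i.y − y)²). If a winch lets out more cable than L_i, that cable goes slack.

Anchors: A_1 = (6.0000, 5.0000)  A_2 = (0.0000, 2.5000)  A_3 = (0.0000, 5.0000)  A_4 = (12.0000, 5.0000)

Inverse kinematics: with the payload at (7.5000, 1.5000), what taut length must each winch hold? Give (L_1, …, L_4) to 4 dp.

(3.8079, 7.5664, 8.2765, 5.7009)

cable 1: Δx=-1.5000, Δy=3.5000; L_1 = √(Δx²+Δy²) = 3.8079
cable 2: Δx=-7.5000, Δy=1.0000; L_2 = √(Δx²+Δy²) = 7.5664
cable 3: Δx=-7.5000, Δy=3.5000; L_3 = √(Δx²+Δy²) = 8.2765
cable 4: Δx=4.5000, Δy=3.5000; L_4 = √(Δx²+Δy²) = 5.7009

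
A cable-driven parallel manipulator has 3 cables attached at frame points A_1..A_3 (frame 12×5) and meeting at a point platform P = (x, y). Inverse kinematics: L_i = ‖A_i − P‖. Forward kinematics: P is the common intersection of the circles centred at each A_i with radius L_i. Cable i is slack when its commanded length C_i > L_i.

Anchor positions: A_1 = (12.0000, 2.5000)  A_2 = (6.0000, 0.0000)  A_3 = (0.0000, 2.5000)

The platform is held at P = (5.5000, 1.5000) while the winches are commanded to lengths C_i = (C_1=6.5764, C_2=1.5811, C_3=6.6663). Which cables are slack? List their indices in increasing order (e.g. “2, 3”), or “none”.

i=1: geometric 6.5765 vs commanded 6.5764 ⇒ taut
i=2: geometric 1.5811 vs commanded 1.5811 ⇒ taut
i=3: geometric 5.5902 vs commanded 6.6663 ⇒ slack

3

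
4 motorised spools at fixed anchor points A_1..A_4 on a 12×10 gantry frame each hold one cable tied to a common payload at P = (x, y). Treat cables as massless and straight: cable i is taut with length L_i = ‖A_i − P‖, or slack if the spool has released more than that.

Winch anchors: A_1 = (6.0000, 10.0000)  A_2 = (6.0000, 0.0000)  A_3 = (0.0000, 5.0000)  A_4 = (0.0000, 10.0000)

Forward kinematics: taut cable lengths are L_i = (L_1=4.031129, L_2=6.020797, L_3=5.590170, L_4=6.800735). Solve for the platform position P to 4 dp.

(5.5000, 6.0000)

each cable: (A_i−P)·(A_i−P) = L_i²; let k_i = ‖A_i‖²−L_i²
k_1 = 36.0000+100.0000−16.2500 = 119.7500
row 1: 0.0000x + 20.0000y = 120.0000  (k_2=-0.2500)
row 2: 12.0000x + 10.0000y = 126.0000  (k_3=-6.2500)
row 3: 12.0000x + 0.0000y = 66.0000  (k_4=53.7500)
Cramer on rows 1–2 → x = 5.5000, y = 6.0000
check cable 4: ‖A_4−P‖² = 46.2500 ≈ L_4² = 46.2500 ✓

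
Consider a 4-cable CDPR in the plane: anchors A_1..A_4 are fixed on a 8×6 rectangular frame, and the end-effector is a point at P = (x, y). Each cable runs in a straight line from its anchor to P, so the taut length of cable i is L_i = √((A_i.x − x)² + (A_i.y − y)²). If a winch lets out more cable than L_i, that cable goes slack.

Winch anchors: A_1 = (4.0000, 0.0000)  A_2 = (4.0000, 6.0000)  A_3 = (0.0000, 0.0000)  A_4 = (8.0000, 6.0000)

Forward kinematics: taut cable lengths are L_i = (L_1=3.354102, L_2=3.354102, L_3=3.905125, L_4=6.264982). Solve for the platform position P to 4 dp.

(2.5000, 3.0000)

expand ‖A_i−P‖²=L_i² and subtract eq 1 (k_i ≔ ‖A_i‖²−L_i²)
k_1 = 16.0000+0.0000−11.2500 = 4.7500
eq1−eq2 → [0.0000  -12.0000]·P = -36.0000
eq1−eq3 → [8.0000  0.0000]·P = 20.0000
eq1−eq4 → [-8.0000  -12.0000]·P = -56.0000
2×2 solve → P = (2.5000, 3.0000)
check cable 4: ‖A_4−P‖² = 39.2500 ≈ L_4² = 39.2500 ✓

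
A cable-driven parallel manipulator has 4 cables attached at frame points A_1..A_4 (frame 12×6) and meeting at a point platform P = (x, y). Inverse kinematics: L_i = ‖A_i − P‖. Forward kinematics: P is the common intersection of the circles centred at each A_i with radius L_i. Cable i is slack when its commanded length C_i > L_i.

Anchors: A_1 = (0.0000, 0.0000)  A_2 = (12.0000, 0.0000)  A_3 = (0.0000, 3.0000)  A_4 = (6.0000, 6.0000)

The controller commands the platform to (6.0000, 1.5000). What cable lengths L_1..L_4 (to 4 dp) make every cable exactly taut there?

L_1 = √((0.0000−6.0000)² + (0.0000−1.5000)²) = 6.1847
L_2 = √((12.0000−6.0000)² + (0.0000−1.5000)²) = 6.1847
L_3 = √((0.0000−6.0000)² + (3.0000−1.5000)²) = 6.1847
L_4 = √((6.0000−6.0000)² + (6.0000−1.5000)²) = 4.5000

(6.1847, 6.1847, 6.1847, 4.5000)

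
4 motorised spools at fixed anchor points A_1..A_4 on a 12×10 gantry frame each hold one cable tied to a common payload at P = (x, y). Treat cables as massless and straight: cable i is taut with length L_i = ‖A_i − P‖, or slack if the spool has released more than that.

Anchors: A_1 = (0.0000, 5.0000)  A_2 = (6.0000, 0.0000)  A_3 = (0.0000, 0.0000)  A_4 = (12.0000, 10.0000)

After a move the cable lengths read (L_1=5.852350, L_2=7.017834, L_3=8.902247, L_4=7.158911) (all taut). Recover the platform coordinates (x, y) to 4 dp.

(5.5000, 7.0000)

each cable: (A_i−P)·(A_i−P) = L_i²; let q_i = ‖A_i‖²−L_i²
q_1 = 0.0000+25.0000−34.2500 = -9.2500
row 1: -12.0000x + 10.0000y = 4.0000  (q_2=-13.2500)
row 2: 0.0000x + 10.0000y = 70.0000  (q_3=-79.2500)
row 3: -24.0000x − 10.0000y = -202.0000  (q_4=192.7500)
Cramer on rows 1–2 → x = 5.5000, y = 7.0000
check cable 4: ‖A_4−P‖² = 51.2500 ≈ L_4² = 51.2500 ✓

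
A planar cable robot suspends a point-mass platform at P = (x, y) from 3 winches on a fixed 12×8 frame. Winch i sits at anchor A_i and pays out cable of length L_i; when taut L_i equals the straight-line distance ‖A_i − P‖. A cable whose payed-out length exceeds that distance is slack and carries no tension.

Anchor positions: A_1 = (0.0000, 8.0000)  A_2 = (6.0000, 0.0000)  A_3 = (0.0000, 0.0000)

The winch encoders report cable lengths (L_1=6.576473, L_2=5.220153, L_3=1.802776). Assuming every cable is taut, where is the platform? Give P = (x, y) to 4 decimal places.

expand ‖A_i−P‖²=L_i² and subtract eq 1 (k_i ≔ ‖A_i‖²−L_i²)
k_1 = 0.0000+64.0000−43.2500 = 20.7500
eq1−eq2 → [-12.0000  16.0000]·P = 12.0000
eq1−eq3 → [0.0000  16.0000]·P = 24.0000
2×2 solve → P = (1.0000, 1.5000)

(1.0000, 1.5000)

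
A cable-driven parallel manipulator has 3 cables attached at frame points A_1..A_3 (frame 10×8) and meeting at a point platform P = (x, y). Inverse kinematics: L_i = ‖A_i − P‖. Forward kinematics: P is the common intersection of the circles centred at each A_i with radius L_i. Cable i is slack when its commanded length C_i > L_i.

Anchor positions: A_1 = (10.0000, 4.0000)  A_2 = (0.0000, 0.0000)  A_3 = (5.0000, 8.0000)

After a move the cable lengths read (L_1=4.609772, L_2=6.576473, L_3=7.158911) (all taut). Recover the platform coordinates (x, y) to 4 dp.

(6.5000, 1.0000)

each cable: (A_i−P)·(A_i−P) = L_i²; let k_i = ‖A_i‖²−L_i²
k_1 = 100.0000+16.0000−21.2500 = 94.7500
row 1: 20.0000x + 8.0000y = 138.0000  (k_2=-43.2500)
row 2: 10.0000x − 8.0000y = 57.0000  (k_3=37.7500)
Cramer on rows 1–2 → x = 6.5000, y = 1.0000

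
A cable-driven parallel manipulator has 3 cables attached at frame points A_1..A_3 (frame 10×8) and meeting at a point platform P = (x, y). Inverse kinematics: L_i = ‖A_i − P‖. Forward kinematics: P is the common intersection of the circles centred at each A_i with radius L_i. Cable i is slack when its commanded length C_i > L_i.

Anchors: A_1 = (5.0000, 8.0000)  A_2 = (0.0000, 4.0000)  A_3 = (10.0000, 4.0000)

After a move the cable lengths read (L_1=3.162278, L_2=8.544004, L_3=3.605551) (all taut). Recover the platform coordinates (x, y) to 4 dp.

(8.0000, 7.0000)

each cable: (A_i−P)·(A_i−P) = L_i²; let k_i = ‖A_i‖²−L_i²
k_1 = 25.0000+64.0000−10.0000 = 79.0000
row 1: 10.0000x + 8.0000y = 136.0000  (k_2=-57.0000)
row 2: -10.0000x + 8.0000y = -24.0000  (k_3=103.0000)
Cramer on rows 1–2 → x = 8.0000, y = 7.0000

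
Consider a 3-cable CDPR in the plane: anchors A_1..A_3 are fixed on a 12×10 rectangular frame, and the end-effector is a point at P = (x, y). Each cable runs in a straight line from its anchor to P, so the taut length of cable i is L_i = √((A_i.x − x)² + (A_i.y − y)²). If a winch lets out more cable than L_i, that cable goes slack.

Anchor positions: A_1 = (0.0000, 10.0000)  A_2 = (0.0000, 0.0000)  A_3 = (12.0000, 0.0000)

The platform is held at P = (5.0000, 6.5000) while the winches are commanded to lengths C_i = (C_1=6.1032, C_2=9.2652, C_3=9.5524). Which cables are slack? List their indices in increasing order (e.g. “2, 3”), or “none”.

2

cable 1: √((-5.0000)²+(3.5000)²)=6.1033, C_1=6.1032: taut
cable 2: √((-5.0000)²+(-6.5000)²)=8.2006, C_2=9.2652: slack
cable 3: √((7.0000)²+(-6.5000)²)=9.5525, C_3=9.5524: taut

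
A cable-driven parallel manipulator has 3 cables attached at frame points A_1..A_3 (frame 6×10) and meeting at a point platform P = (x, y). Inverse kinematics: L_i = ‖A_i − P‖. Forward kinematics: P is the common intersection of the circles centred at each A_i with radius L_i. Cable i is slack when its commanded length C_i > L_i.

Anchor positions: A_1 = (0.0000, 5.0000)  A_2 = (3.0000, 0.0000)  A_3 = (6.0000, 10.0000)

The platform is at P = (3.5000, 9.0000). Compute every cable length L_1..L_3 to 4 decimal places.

cable 1: Δx=-3.5000, Δy=-4.0000; L_1 = √(Δx²+Δy²) = 5.3151
cable 2: Δx=-0.5000, Δy=-9.0000; L_2 = √(Δx²+Δy²) = 9.0139
cable 3: Δx=2.5000, Δy=1.0000; L_3 = √(Δx²+Δy²) = 2.6926

(5.3151, 9.0139, 2.6926)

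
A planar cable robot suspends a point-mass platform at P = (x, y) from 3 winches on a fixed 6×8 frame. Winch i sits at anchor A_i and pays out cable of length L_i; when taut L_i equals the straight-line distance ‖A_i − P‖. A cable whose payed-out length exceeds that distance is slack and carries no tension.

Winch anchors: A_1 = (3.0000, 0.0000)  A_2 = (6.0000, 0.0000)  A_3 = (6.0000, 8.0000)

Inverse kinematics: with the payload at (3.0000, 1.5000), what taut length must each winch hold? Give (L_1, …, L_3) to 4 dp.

L_1 = √((3.0000−3.0000)² + (0.0000−1.5000)²) = 1.5000
L_2 = √((6.0000−3.0000)² + (0.0000−1.5000)²) = 3.3541
L_3 = √((6.0000−3.0000)² + (8.0000−1.5000)²) = 7.1589

(1.5000, 3.3541, 7.1589)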